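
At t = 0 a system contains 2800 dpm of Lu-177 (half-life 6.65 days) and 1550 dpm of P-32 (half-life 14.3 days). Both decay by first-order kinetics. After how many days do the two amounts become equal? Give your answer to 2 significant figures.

11 days

Set 2800·(1/2)^(t/6.65) = 1550·(1/2)^(t/14.3).
Taking log₂: log₂(2800/1550) = t·(1/6.65 − 1/14.3).
log₂(1.8065) = 0.85316; 1/6.65 − 1/14.3 = 0.080446.
t = 0.85316 / 0.080446 ≈ 10.605 days.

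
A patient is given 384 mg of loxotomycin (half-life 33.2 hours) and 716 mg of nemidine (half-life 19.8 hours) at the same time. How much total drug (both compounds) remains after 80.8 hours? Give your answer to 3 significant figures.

113 mg

loxotomycin: 384 × (1/2)^(80.8/33.2) = 384 × (1/2)^2.4337 ≈ 71.073 mg.
nemidine: 716 × (1/2)^(80.8/19.8) = 716 × (1/2)^4.0808 ≈ 42.312 mg.
Total = 71.073 + 42.312 ≈ 113.39 mg.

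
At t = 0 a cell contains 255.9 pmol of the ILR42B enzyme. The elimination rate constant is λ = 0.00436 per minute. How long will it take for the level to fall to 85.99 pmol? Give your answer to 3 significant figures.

250 minutes

t½ = ln 2 / λ = 0.69315 / 0.00436 ≈ 158.98 minutes.
Fraction remaining = 85.99/255.9 ≈ 0.33603.
n = log₂(255.9/85.99) = ln(2.9759)/ln 2 ≈ 1.5733 half-lives.
t = n × t½ = 1.5733 × 158.98 ≈ 250.13 minutes.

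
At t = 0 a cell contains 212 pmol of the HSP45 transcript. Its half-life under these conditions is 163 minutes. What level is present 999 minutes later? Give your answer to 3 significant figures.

Number of half-lives: n = 999/163 ≈ 6.1288.
Remaining = 212 × (1/2)^6.1288 = 212 × 0.01429 ≈ 3.0295 pmol.

3.03 pmol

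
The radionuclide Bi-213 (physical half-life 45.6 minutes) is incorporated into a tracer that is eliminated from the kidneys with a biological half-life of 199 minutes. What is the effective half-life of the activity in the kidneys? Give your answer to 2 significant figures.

37 minutes

1/t_eff = 1/t_phys + 1/t_biol = 1/45.6 + 1/199 = 0.026955 per minute.
t_eff = 45.6 × 199 / (45.6 + 199) ≈ 37.099 minutes.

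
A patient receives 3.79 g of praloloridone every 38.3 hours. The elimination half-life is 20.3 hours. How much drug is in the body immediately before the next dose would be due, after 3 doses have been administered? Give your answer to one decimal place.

1.4 g

The 3 doses were given 114.9, 76.6, 38.3 hours ago.
Total = 3.79·(1/2)^(114.9/20.3) + 3.79·(1/2)^(76.6/20.3) + 3.79·(1/2)^(38.3/20.3)
      = 0.074951 + 0.27716 + 1.0249 ≈ 1.377 g.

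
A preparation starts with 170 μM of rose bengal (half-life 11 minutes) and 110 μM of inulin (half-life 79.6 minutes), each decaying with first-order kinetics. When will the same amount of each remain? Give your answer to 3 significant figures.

8.02 minutes

Set 170·(1/2)^(t/11) = 110·(1/2)^(t/79.6).
Taking log₂: log₂(170/110) = t·(1/11 − 1/79.6).
log₂(1.5455) = 0.62803; 1/11 − 1/79.6 = 0.078346.
t = 0.62803 / 0.078346 ≈ 8.0161 minutes.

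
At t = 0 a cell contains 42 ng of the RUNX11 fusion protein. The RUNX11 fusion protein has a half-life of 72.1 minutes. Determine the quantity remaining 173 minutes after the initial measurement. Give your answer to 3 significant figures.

Number of half-lives: n = 173/72.1 ≈ 2.3994.
Remaining = 42 × (1/2)^2.3994 = 42 × 0.18954 ≈ 7.9606 ng.

7.96 ng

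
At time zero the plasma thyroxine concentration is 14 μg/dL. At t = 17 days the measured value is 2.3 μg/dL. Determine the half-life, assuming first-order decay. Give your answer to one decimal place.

A/A₀ = 2.3/14 ≈ 0.16429.
n = log₂(6.087) ≈ 2.6057 half-lives elapsed in 17 days.
t½ = 17/2.6057 ≈ 6.5241 days.

6.5 days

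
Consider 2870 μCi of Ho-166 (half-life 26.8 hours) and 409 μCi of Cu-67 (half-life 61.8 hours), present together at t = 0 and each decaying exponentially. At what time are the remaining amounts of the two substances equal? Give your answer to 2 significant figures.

130 hours

Set 2870·(1/2)^(t/26.8) = 409·(1/2)^(t/61.8).
Taking log₂: log₂(2870/409) = t·(1/26.8 − 1/61.8).
log₂(7.0171) = 2.8109; 1/26.8 − 1/61.8 = 0.021132.
t = 2.8109 / 0.021132 ≈ 133.01 hours.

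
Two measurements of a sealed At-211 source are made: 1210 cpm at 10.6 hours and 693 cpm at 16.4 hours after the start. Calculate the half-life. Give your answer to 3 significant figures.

7.21 hours

Over Δt = 16.4 − 10.6 = 5.8 hours, the level fell by a factor of 1210/693 ≈ 1.746.
n = log₂(1.746) ≈ 0.80408 half-lives, so t½ = 5.8/0.80408 ≈ 7.2132 hours.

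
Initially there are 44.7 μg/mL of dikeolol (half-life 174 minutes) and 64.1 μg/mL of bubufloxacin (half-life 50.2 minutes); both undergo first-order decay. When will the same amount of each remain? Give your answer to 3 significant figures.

36.7 minutes

Set 44.7·(1/2)^(t/174) = 64.1·(1/2)^(t/50.2).
Taking log₂: log₂(44.7/64.1) = t·(1/174 − 1/50.2).
log₂(0.69735) = -0.52005; 1/174 − 1/50.2 = -0.014173.
t = -0.52005 / -0.014173 ≈ 36.692 minutes.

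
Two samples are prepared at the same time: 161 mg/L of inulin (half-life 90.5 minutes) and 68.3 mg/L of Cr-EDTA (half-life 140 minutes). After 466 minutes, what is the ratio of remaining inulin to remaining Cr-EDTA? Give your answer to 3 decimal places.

inulin: 161 × (1/2)^(466/90.5) = 161 × (1/2)^5.1492 ≈ 4.537 mg/L.
Cr-EDTA: 68.3 × (1/2)^(466/140) = 68.3 × (1/2)^3.3286 ≈ 6.7986 mg/L.
Ratio ≈ 4.537 / 6.7986 ≈ 0.66734.

0.667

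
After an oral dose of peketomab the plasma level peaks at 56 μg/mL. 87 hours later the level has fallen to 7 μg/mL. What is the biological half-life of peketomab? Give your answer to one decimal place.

A/A₀ = 7/56 ≈ 0.125.
n = log₂(8) ≈ 3 half-lives elapsed in 87 hours.
t½ = 87/3 ≈ 29 hours.

29.0 hours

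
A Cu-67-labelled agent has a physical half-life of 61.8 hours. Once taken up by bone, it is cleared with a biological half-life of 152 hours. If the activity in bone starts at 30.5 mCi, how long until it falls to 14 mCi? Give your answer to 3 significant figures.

49.4 hours

1/t_eff = 1/t_phys + 1/t_biol = 1/61.8 + 1/152 = 0.02276 per hour.
t_eff = 61.8 × 152 / (61.8 + 152) ≈ 43.936 hours.
n = log₂(30.5/14) ≈ 1.1234; t = 1.1234 × 43.936 ≈ 49.357 hours.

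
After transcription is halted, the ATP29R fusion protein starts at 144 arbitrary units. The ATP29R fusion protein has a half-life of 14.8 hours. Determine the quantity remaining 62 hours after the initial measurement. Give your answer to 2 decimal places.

Number of half-lives: n = 62/14.8 ≈ 4.1892.
Remaining = 144 × (1/2)^4.1892 = 144 × 0.054819 ≈ 7.8939 arbitrary units.

7.89 arbitrary units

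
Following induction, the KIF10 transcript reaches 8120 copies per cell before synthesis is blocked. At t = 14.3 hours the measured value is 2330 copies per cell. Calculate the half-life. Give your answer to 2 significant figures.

7.9 hours

A/A₀ = 2330/8120 ≈ 0.28695.
n = log₂(3.485) ≈ 1.8011 half-lives elapsed in 14.3 hours.
t½ = 14.3/1.8011 ≈ 7.9394 hours.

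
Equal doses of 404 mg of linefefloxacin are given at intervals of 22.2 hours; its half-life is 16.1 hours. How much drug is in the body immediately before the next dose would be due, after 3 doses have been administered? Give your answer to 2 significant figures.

240 mg

The 3 doses were given 66.6, 44.4, 22.2 hours ago.
Total = 404·(1/2)^(66.6/16.1) + 404·(1/2)^(44.4/16.1) + 404·(1/2)^(22.2/16.1)
      = 22.968 + 59.733 + 155.34 ≈ 238.05 mg.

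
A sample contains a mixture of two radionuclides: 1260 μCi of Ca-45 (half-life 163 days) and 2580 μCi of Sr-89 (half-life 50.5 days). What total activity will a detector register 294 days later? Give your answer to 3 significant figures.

Ca-45: 1260 × (1/2)^(294/163) = 1260 × (1/2)^1.8037 ≈ 360.92 μCi.
Sr-89: 2580 × (1/2)^(294/50.5) = 2580 × (1/2)^5.8218 ≈ 45.613 μCi.
Total = 360.92 + 45.613 ≈ 406.53 μCi.

407 μCi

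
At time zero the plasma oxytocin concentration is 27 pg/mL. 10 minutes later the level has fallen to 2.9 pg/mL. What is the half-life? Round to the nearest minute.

A/A₀ = 2.9/27 ≈ 0.10741.
n = log₂(9.3103) ≈ 3.2188 half-lives elapsed in 10 minutes.
t½ = 10/3.2188 ≈ 3.1067 minutes.

3 minutes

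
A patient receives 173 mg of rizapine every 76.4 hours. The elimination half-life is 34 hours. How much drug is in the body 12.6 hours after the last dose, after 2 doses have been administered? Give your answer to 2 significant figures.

The 2 doses were given 89, 12.6 hours ago.
Total = 173·(1/2)^(89/34) + 173·(1/2)^(12.6/34)
      = 28.187 + 133.81 ≈ 162 mg.

160 mg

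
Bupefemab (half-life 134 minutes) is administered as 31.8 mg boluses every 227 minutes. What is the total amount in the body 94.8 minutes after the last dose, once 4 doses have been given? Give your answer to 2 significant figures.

The 4 doses were given 775.8, 548.8, 321.8, 94.8 minutes ago.
Total = 31.8·(1/2)^(775.8/134) + 31.8·(1/2)^(548.8/134) + 31.8·(1/2)^(321.8/134) + 31.8·(1/2)^(94.8/134)
      = 0.57491 + 1.8602 + 6.0187 + 19.474 ≈ 27.928 mg.

28 mg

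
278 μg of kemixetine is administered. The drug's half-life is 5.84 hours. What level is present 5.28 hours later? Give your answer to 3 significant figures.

Number of half-lives: n = 5.28/5.84 ≈ 0.90411.
Remaining = 278 × (1/2)^0.90411 = 278 × 0.53436 ≈ 148.55 μg.

149 μg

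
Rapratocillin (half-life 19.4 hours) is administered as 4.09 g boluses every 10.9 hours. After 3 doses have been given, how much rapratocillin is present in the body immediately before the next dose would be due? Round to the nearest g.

The 3 doses were given 32.7, 21.8, 10.9 hours ago.
Total = 4.09·(1/2)^(32.7/19.4) + 4.09·(1/2)^(21.8/19.4) + 4.09·(1/2)^(10.9/19.4)
      = 1.2715 + 1.8769 + 2.7707 ≈ 5.9191 g.

6 g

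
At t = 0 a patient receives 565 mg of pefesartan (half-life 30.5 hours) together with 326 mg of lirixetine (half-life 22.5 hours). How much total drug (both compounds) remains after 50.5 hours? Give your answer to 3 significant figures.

pefesartan: 565 × (1/2)^(50.5/30.5) = 565 × (1/2)^1.6557 ≈ 179.32 mg.
lirixetine: 326 × (1/2)^(50.5/22.5) = 326 × (1/2)^2.2444 ≈ 68.797 mg.
Total = 179.32 + 68.797 ≈ 248.11 mg.

248 mg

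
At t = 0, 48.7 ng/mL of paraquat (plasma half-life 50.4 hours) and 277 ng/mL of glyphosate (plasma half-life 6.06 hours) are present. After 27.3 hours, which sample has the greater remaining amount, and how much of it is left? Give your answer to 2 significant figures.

paraquat, 33 ng/mL

paraquat: 48.7 × (1/2)^0.54167 ≈ 33.456 ng/mL.
glyphosate: 277 × (1/2)^4.505 ≈ 12.2 ng/mL.
Paraquat has more remaining, at ≈ 33.456 ng/mL.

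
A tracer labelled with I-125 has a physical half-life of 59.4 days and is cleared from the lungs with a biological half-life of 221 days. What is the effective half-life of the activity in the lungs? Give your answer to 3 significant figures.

1/t_eff = 1/t_phys + 1/t_biol = 1/59.4 + 1/221 = 0.02136 per day.
t_eff = 59.4 × 221 / (59.4 + 221) ≈ 46.817 days.

46.8 days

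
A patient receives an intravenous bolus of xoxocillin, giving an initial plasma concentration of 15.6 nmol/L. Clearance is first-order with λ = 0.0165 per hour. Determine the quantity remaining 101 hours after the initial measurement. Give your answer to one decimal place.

t½ = ln 2 / λ = 0.69315 / 0.0165 ≈ 42.009 hours.
Number of half-lives: n = 101/42.009 ≈ 2.4043.
Remaining = 15.6 × (1/2)^2.4043 = 15.6 × 0.18891 ≈ 2.947 nmol/L.

2.9 nmol/L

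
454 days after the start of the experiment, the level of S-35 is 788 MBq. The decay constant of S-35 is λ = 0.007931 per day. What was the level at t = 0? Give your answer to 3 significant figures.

t½ = ln 2 / λ = 0.69315 / 0.007931 ≈ 87.397 days.
Number of half-lives elapsed: n = 454/87.397 ≈ 5.1947.
A₀ = A × 2^n = 788 × 2^5.1947 = 788 × 36.623 ≈ 28859 MBq.

28900 MBq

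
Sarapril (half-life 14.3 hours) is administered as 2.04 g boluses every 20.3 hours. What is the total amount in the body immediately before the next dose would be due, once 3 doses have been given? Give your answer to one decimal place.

The 3 doses were given 60.9, 40.6, 20.3 hours ago.
Total = 2.04·(1/2)^(60.9/14.3) + 2.04·(1/2)^(40.6/14.3) + 2.04·(1/2)^(20.3/14.3)
      = 0.10657 + 0.28507 + 0.76259 ≈ 1.1542 g.

1.2 g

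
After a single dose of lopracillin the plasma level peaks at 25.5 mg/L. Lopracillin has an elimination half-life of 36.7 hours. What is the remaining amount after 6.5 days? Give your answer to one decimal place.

Convert the elapsed time: 6.5 days = 156 hours.
Number of half-lives: n = 156/36.7 ≈ 4.2507.
Remaining = 25.5 × (1/2)^4.2507 = 25.5 × 0.052531 ≈ 1.3395 mg/L.

1.3 mg/L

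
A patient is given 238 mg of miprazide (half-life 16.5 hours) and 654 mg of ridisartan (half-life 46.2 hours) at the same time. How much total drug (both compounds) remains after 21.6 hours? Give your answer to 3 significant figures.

miprazide: 238 × (1/2)^(21.6/16.5) = 238 × (1/2)^1.3091 ≈ 96.051 mg.
ridisartan: 654 × (1/2)^(21.6/46.2) = 654 × (1/2)^0.46753 ≈ 472.97 mg.
Total = 96.051 + 472.97 ≈ 569.02 mg.

569 mg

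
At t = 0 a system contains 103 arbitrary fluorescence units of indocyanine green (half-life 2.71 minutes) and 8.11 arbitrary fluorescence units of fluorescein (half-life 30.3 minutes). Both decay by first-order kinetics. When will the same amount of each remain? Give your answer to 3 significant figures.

Set 103·(1/2)^(t/2.71) = 8.11·(1/2)^(t/30.3).
Taking log₂: log₂(103/8.11) = t·(1/2.71 − 1/30.3).
log₂(12.7) = 3.6668; 1/2.71 − 1/30.3 = 0.336.
t = 3.6668 / 0.336 ≈ 10.913 minutes.

10.9 minutes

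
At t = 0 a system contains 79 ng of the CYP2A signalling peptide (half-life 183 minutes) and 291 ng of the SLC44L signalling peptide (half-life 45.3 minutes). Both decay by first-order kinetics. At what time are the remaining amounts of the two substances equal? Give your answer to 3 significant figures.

Set 79·(1/2)^(t/183) = 291·(1/2)^(t/45.3).
Taking log₂: log₂(79/291) = t·(1/183 − 1/45.3).
log₂(0.27148) = -1.8811; 1/183 − 1/45.3 = -0.016611.
t = -1.8811 / -0.016611 ≈ 113.25 minutes.

113 minutes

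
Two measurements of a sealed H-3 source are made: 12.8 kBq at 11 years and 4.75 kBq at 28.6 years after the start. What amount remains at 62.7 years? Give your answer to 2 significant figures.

Over Δt = 28.6 − 11 = 17.6 years, the level fell by a factor of 12.8/4.75 ≈ 2.6947.
n = log₂(2.6947) ≈ 1.4301 half-lives, so t½ = 17.6/1.4301 ≈ 12.306 years.
From t = 28.6 to t = 62.7: 4.75 × (1/2)^((62.7−28.6)/12.306) ≈ 0.69593 kBq.

0.70 kBq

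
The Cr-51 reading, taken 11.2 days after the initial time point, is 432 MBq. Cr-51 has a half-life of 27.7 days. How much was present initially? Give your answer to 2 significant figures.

Number of half-lives elapsed: n = 11.2/27.7 ≈ 0.40433.
A₀ = A × 2^n = 432 × 2^0.40433 = 432 × 1.3235 ≈ 571.74 MBq.

570 MBq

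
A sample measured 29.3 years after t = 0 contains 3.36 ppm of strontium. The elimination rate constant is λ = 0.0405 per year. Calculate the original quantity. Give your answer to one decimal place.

11.0 ppm

t½ = ln 2 / λ = 0.69315 / 0.0405 ≈ 17.115 years.
Number of half-lives elapsed: n = 29.3/17.115 ≈ 1.712.
A₀ = A × 2^n = 3.36 × 2^1.712 = 3.36 × 3.2761 ≈ 11.008 ppm.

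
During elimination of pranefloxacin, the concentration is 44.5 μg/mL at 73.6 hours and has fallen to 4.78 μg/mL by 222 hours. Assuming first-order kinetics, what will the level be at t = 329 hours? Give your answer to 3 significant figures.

0.957 μg/mL

Over Δt = 222 − 73.6 = 148.4 hours, the level fell by a factor of 44.5/4.78 ≈ 9.3096.
n = log₂(9.3096) ≈ 3.2187 half-lives, so t½ = 148.4/3.2187 ≈ 46.105 hours.
From t = 222 to t = 329: 4.78 × (1/2)^((329−222)/46.105) ≈ 0.95676 μg/mL.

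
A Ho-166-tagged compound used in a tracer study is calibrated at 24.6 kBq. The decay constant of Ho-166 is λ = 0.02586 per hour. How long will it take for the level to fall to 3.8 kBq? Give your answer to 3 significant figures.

t½ = ln 2 / λ = 0.69315 / 0.02586 ≈ 26.804 hours.
Fraction remaining = 3.8/24.6 ≈ 0.15447.
n = log₂(24.6/3.8) = ln(6.4737)/ln 2 ≈ 2.6946 half-lives.
t = n × t½ = 2.6946 × 26.804 ≈ 72.225 hours.

72.2 hours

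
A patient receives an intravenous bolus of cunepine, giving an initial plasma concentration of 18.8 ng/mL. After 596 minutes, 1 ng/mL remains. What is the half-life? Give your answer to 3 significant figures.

141 minutes

A/A₀ = 1/18.8 ≈ 0.053191.
n = log₂(18.8) ≈ 4.2327 half-lives elapsed in 596 minutes.
t½ = 596/4.2327 ≈ 140.81 minutes.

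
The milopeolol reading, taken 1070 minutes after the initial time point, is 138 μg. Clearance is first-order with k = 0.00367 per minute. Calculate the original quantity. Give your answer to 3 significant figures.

t½ = ln 2 / k = 0.69315 / 0.00367 ≈ 188.87 minutes.
Number of half-lives elapsed: n = 1070/188.87 ≈ 5.6653.
A₀ = A × 2^n = 138 × 2^5.6653 = 138 × 50.749 ≈ 7003.4 μg.

7000 μg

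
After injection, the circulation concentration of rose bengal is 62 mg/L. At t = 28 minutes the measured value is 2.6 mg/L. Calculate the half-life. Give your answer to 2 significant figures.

A/A₀ = 2.6/62 ≈ 0.041935.
n = log₂(23.846) ≈ 4.5757 half-lives elapsed in 28 minutes.
t½ = 28/4.5757 ≈ 6.1193 minutes.

6.1 minutes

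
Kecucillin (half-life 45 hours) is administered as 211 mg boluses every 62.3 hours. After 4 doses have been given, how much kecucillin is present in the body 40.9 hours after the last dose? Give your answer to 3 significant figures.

178 mg

The 4 doses were given 227.8, 165.5, 103.2, 40.9 hours ago.
Total = 211·(1/2)^(227.8/45) + 211·(1/2)^(165.5/45) + 211·(1/2)^(103.2/45) + 211·(1/2)^(40.9/45)
      = 6.3154 + 16.488 + 43.045 + 112.38 ≈ 178.23 mg.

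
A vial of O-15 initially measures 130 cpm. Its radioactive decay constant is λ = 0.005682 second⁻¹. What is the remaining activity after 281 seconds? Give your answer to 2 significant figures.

26 cpm

t½ = ln 2 / λ = 0.69315 / 0.005682 ≈ 121.99 seconds.
Number of half-lives: n = 281/121.99 ≈ 2.3035.
Remaining = 130 × (1/2)^2.3035 = 130 × 0.20258 ≈ 26.335 cpm.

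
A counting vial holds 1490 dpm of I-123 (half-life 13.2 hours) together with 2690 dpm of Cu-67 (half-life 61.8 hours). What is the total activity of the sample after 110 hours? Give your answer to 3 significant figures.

I-123: 1490 × (1/2)^(110/13.2) = 1490 × (1/2)^8.3333 ≈ 4.6196 dpm.
Cu-67: 2690 × (1/2)^(110/61.8) = 2690 × (1/2)^1.7799 ≈ 783.32 dpm.
Total = 4.6196 + 783.32 ≈ 787.94 dpm.

788 dpm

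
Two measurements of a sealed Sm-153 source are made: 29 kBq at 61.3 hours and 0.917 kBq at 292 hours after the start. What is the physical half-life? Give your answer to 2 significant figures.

Over Δt = 292 − 61.3 = 230.7 hours, the level fell by a factor of 29/0.917 ≈ 31.625.
n = log₂(31.625) ≈ 4.983 half-lives, so t½ = 230.7/4.983 ≈ 46.298 hours.

46 hours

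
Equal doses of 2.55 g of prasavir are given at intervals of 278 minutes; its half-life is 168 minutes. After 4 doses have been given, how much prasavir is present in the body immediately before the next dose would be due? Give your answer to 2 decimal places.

1.17 g

The 4 doses were given 1112, 834, 556, 278 minutes ago.
Total = 2.55·(1/2)^(1112/168) + 2.55·(1/2)^(834/168) + 2.55·(1/2)^(556/168) + 2.55·(1/2)^(278/168)
      = 0.025942 + 0.081685 + 0.2572 + 0.80985 ≈ 1.1747 g.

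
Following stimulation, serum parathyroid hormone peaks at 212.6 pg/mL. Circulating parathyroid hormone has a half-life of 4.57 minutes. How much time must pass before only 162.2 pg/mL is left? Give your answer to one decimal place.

1.8 minutes

Fraction remaining = 162.2/212.6 ≈ 0.76294.
n = log₂(212.6/162.2) = ln(1.3107)/ln 2 ≈ 0.39037 half-lives.
t = n × t½ = 0.39037 × 4.57 ≈ 1.784 minutes.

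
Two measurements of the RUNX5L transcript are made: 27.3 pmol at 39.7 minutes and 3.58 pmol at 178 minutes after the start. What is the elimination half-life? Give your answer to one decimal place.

Over Δt = 178 − 39.7 = 138.3 minutes, the level fell by a factor of 27.3/3.58 ≈ 7.6257.
n = log₂(7.6257) ≈ 2.9309 half-lives, so t½ = 138.3/2.9309 ≈ 47.187 minutes.

47.2 minutes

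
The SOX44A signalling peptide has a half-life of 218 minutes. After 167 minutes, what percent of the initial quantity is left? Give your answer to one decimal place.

58.8%

n = 167/218 ≈ 0.76606 half-lives.
Fraction remaining = (1/2)^0.76606 ≈ 0.58802, i.e. 58.802%.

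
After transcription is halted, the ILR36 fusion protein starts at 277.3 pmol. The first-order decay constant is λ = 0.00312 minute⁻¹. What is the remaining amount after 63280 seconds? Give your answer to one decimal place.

t½ = ln 2 / λ = 0.69315 / 0.00312 ≈ 222.16 minutes.
Convert the elapsed time: 63280 seconds = 1054.67 minutes.
Number of half-lives: n = 1054.67/222.16 ≈ 4.7473.
Remaining = 277.3 × (1/2)^4.7473 = 277.3 × 0.037233 ≈ 10.325 pmol.

10.3 pmol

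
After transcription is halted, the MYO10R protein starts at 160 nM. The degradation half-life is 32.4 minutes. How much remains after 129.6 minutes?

Elapsed time is 4 half-lives (129.6/32.4).
Each half-life halves the amount: 160 × (1/2)^4 = 160/16 = 10 nM.

10 nM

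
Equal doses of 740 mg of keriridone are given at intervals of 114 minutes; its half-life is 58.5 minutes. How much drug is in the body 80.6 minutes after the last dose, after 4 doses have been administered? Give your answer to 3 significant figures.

The 4 doses were given 422.6, 308.6, 194.6, 80.6 minutes ago.
Total = 740·(1/2)^(422.6/58.5) + 740·(1/2)^(308.6/58.5) + 740·(1/2)^(194.6/58.5) + 740·(1/2)^(80.6/58.5)
      = 4.9501 + 19.109 + 73.766 + 284.76 ≈ 382.59 mg.

383 mg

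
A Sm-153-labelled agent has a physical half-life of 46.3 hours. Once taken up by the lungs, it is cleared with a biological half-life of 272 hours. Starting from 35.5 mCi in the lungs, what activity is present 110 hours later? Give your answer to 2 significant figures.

5.2 mCi

1/t_eff = 1/t_phys + 1/t_biol = 1/46.3 + 1/272 = 0.025275 per hour.
t_eff = 46.3 × 272 / (46.3 + 272) ≈ 39.565 hours.
Remaining = 35.5 × (1/2)^(110/39.565) = 35.5 × (1/2)^2.7802 ≈ 5.1677 mCi.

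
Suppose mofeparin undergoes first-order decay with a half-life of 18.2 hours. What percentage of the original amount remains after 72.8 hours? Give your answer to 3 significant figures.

6.25%

n = 72.8/18.2 ≈ 4 half-lives.
Fraction remaining = (1/2)^4 ≈ 0.0625, i.e. 6.25%.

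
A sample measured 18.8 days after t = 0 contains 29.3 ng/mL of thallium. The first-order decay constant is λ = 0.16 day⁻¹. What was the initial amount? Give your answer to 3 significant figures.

t½ = ln 2 / λ = 0.69315 / 0.16 ≈ 4.3322 days.
Number of half-lives elapsed: n = 18.8/4.3322 ≈ 4.3396.
A₀ = A × 2^n = 29.3 × 2^4.3396 = 29.3 × 20.247 ≈ 593.23 ng/mL.

593 ng/mL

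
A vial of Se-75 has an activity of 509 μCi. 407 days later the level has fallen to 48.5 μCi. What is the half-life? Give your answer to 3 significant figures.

A/A₀ = 48.5/509 ≈ 0.095285.
n = log₂(10.495) ≈ 3.3916 half-lives elapsed in 407 days.
t½ = 407/3.3916 ≈ 120 days.

120 days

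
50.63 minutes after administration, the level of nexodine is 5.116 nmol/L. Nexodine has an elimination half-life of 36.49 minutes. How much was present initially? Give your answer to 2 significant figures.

Number of half-lives elapsed: n = 50.63/36.49 ≈ 1.3875.
A₀ = A × 2^n = 5.116 × 2^1.3875 = 5.116 × 2.6163 ≈ 13.385 nmol/L.

13 nmol/L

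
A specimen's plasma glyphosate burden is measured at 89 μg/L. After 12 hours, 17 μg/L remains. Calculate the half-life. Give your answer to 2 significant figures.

5.0 hours

A/A₀ = 17/89 ≈ 0.19101.
n = log₂(5.2353) ≈ 2.3883 half-lives elapsed in 12 hours.
t½ = 12/2.3883 ≈ 5.0246 hours.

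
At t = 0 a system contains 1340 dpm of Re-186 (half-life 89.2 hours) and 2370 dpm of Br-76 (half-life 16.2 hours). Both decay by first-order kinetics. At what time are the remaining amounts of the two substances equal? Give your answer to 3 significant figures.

Set 1340·(1/2)^(t/89.2) = 2370·(1/2)^(t/16.2).
Taking log₂: log₂(1340/2370) = t·(1/89.2 − 1/16.2).
log₂(0.5654) = -0.82265; 1/89.2 − 1/16.2 = -0.050518.
t = -0.82265 / -0.050518 ≈ 16.284 hours.

16.3 hours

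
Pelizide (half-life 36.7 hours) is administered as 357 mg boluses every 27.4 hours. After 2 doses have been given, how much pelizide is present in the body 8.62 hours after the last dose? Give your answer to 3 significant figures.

484 mg

The 2 doses were given 36.02, 8.62 hours ago.
Total = 357·(1/2)^(36.02/36.7) + 357·(1/2)^(8.62/36.7)
      = 180.81 + 303.36 ≈ 484.17 mg.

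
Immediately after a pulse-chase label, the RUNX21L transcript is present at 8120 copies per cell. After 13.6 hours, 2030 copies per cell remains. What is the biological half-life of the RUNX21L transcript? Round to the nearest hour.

A/A₀ = 2030/8120 ≈ 0.25.
n = log₂(4) ≈ 2 half-lives elapsed in 13.6 hours.
t½ = 13.6/2 ≈ 6.8 hours.

7 hours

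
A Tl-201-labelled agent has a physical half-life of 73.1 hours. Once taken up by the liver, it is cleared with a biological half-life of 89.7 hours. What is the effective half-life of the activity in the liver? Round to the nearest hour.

1/t_eff = 1/t_phys + 1/t_biol = 1/73.1 + 1/89.7 = 0.024828 per hour.
t_eff = 73.1 × 89.7 / (73.1 + 89.7) ≈ 40.277 hours.

40 hours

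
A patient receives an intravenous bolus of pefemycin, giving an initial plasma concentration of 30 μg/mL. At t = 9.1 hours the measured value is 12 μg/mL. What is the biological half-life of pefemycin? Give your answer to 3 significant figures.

6.88 hours

A/A₀ = 12/30 ≈ 0.4.
n = log₂(2.5) ≈ 1.3219 half-lives elapsed in 9.1 hours.
t½ = 9.1/1.3219 ≈ 6.8839 hours.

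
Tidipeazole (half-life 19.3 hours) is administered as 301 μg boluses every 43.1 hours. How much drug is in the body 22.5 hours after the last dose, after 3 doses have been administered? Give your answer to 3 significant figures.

169 μg

The 3 doses were given 108.7, 65.6, 22.5 hours ago.
Total = 301·(1/2)^(108.7/19.3) + 301·(1/2)^(65.6/19.3) + 301·(1/2)^(22.5/19.3)
      = 6.0692 + 28.535 + 134.16 ≈ 168.76 μg.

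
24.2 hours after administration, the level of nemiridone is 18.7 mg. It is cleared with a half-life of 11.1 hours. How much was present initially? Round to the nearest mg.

Number of half-lives elapsed: n = 24.2/11.1 ≈ 2.1802.
A₀ = A × 2^n = 18.7 × 2^2.1802 = 18.7 × 4.5321 ≈ 84.75 mg.

85 mg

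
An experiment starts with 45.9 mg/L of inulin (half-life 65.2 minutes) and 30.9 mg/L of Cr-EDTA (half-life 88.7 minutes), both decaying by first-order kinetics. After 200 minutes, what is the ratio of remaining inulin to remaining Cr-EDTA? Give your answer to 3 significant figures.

inulin: 45.9 × (1/2)^(200/65.2) = 45.9 × (1/2)^3.0675 ≈ 5.4753 mg/L.
Cr-EDTA: 30.9 × (1/2)^(200/88.7) = 30.9 × (1/2)^2.2548 ≈ 6.4744 mg/L.
Ratio ≈ 5.4753 / 6.4744 ≈ 0.84569.

0.846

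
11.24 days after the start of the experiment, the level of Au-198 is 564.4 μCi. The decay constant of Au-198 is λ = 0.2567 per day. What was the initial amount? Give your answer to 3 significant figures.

10100 μCi

t½ = ln 2 / λ = 0.69315 / 0.2567 ≈ 2.7002 days.
Number of half-lives elapsed: n = 11.24/2.7002 ≈ 4.1626.
A₀ = A × 2^n = 564.4 × 2^4.1626 = 564.4 × 17.909 ≈ 10108 μCi.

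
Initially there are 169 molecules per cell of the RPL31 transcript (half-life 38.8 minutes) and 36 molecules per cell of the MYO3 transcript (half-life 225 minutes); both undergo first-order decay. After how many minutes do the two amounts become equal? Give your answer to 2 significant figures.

Set 169·(1/2)^(t/38.8) = 36·(1/2)^(t/225).
Taking log₂: log₂(169/36) = t·(1/38.8 − 1/225).
log₂(4.6944) = 2.231; 1/38.8 − 1/225 = 0.021329.
t = 2.231 / 0.021329 ≈ 104.6 minutes.

100 minutes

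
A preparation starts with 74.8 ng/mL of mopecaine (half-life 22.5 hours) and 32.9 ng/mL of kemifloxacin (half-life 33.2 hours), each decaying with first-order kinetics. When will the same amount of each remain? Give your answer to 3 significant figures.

Set 74.8·(1/2)^(t/22.5) = 32.9·(1/2)^(t/33.2).
Taking log₂: log₂(74.8/32.9) = t·(1/22.5 − 1/33.2).
log₂(2.2736) = 1.185; 1/22.5 − 1/33.2 = 0.014324.
t = 1.185 / 0.014324 ≈ 82.725 hours.

82.7 hours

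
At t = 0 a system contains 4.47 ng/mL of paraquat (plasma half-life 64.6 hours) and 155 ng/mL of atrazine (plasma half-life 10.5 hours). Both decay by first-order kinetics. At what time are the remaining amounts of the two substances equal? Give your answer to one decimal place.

64.1 hours

Set 4.47·(1/2)^(t/64.6) = 155·(1/2)^(t/10.5).
Taking log₂: log₂(4.47/155) = t·(1/64.6 − 1/10.5).
log₂(0.028839) = -5.1158; 1/64.6 − 1/10.5 = -0.079758.
t = -5.1158 / -0.079758 ≈ 64.142 hours.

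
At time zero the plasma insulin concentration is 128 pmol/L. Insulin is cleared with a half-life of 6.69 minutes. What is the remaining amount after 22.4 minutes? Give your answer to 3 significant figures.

12.6 pmol/L

Number of half-lives: n = 22.4/6.69 ≈ 3.3483.
Remaining = 128 × (1/2)^3.3483 = 128 × 0.09819 ≈ 12.568 pmol/L.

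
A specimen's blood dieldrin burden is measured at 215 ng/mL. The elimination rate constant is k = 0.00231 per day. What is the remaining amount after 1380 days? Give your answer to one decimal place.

t½ = ln 2 / k = 0.69315 / 0.00231 ≈ 300.06 days.
Number of half-lives: n = 1380/300.06 ≈ 4.599.
Remaining = 215 × (1/2)^4.599 = 215 × 0.041263 ≈ 8.8714 ng/mL.

8.9 ng/mL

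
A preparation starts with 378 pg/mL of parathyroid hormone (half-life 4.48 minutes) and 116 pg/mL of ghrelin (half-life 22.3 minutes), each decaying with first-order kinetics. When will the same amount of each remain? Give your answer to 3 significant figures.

9.55 minutes

Set 378·(1/2)^(t/4.48) = 116·(1/2)^(t/22.3).
Taking log₂: log₂(378/116) = t·(1/4.48 − 1/22.3).
log₂(3.2586) = 1.7043; 1/4.48 − 1/22.3 = 0.17837.
t = 1.7043 / 0.17837 ≈ 9.5546 minutes.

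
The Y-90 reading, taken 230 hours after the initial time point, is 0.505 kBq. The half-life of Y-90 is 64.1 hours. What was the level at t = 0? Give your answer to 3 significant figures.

6.07 kBq

Number of half-lives elapsed: n = 230/64.1 ≈ 3.5881.
A₀ = A × 2^n = 0.505 × 2^3.5881 = 0.505 × 12.026 ≈ 6.0734 kBq.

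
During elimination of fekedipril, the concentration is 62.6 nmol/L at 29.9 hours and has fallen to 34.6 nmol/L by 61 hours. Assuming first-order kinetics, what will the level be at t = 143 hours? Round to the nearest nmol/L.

Over Δt = 61 − 29.9 = 31.1 hours, the level fell by a factor of 62.6/34.6 ≈ 1.8092.
n = log₂(1.8092) ≈ 0.85539 half-lives, so t½ = 31.1/0.85539 ≈ 36.358 hours.
From t = 61 to t = 143: 34.6 × (1/2)^((143−61)/36.358) ≈ 7.2467 nmol/L.

7 nmol/L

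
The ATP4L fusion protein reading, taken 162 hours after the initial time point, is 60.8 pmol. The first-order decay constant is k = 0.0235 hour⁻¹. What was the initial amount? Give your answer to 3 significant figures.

2740 pmol

t½ = ln 2 / k = 0.69315 / 0.0235 ≈ 29.496 hours.
Number of half-lives elapsed: n = 162/29.496 ≈ 5.4923.
A₀ = A × 2^n = 60.8 × 2^5.4923 = 60.8 × 45.015 ≈ 2736.9 pmol.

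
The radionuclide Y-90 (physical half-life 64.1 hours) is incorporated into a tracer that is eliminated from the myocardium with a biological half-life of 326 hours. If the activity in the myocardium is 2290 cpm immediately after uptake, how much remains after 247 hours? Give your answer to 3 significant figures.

93.7 cpm

1/t_eff = 1/t_phys + 1/t_biol = 1/64.1 + 1/326 = 0.018668 per hour.
t_eff = 64.1 × 326 / (64.1 + 326) ≈ 53.567 hours.
Remaining = 2290 × (1/2)^(247/53.567) = 2290 × (1/2)^4.611 ≈ 93.709 cpm.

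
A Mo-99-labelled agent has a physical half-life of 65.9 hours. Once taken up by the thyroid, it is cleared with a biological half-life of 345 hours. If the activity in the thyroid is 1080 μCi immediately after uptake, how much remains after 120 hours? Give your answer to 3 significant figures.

1/t_eff = 1/t_phys + 1/t_biol = 1/65.9 + 1/345 = 0.018073 per hour.
t_eff = 65.9 × 345 / (65.9 + 345) ≈ 55.331 hours.
Remaining = 1080 × (1/2)^(120/55.331) = 1080 × (1/2)^2.1688 ≈ 240.19 μCi.

240 μCi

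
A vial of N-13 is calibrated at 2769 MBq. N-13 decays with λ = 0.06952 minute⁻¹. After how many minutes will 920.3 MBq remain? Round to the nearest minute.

16 minutes

t½ = ln 2 / λ = 0.69315 / 0.06952 ≈ 9.9705 minutes.
Fraction remaining = 920.3/2769 ≈ 0.33236.
n = log₂(2769/920.3) = ln(3.0088)/ln 2 ≈ 1.5892 half-lives.
t = n × t½ = 1.5892 × 9.9705 ≈ 15.845 minutes.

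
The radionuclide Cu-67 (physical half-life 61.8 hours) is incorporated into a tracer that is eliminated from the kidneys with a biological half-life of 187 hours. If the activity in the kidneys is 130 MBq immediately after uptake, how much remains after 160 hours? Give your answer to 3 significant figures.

11.9 MBq

1/t_eff = 1/t_phys + 1/t_biol = 1/61.8 + 1/187 = 0.021529 per hour.
t_eff = 61.8 × 187 / (61.8 + 187) ≈ 46.449 hours.
Remaining = 130 × (1/2)^(160/46.449) = 130 × (1/2)^3.4446 ≈ 11.94 MBq.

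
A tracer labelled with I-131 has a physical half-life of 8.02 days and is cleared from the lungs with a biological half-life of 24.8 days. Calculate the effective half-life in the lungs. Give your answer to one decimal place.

6.1 days

1/t_eff = 1/t_phys + 1/t_biol = 1/8.02 + 1/24.8 = 0.16501 per day.
t_eff = 8.02 × 24.8 / (8.02 + 24.8) ≈ 6.0602 days.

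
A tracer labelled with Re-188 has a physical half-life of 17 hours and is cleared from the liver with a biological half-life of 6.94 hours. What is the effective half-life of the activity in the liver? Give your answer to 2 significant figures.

4.9 hours

1/t_eff = 1/t_phys + 1/t_biol = 1/17 + 1/6.94 = 0.20292 per hour.
t_eff = 17 × 6.94 / (17 + 6.94) ≈ 4.9282 hours.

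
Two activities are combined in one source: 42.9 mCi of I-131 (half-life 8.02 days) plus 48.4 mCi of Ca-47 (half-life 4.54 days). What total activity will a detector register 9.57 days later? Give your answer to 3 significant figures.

I-131: 42.9 × (1/2)^(9.57/8.02) = 42.9 × (1/2)^1.1933 ≈ 18.761 mCi.
Ca-47: 48.4 × (1/2)^(9.57/4.54) = 48.4 × (1/2)^2.1079 ≈ 11.228 mCi.
Total = 18.761 + 11.228 ≈ 29.988 mCi.

30.0 mCi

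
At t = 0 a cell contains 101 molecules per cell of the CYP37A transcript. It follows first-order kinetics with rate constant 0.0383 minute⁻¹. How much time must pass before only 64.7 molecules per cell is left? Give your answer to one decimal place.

11.6 minutes

t½ = ln 2 / k = 0.69315 / 0.0383 ≈ 18.098 minutes.
Fraction remaining = 64.7/101 ≈ 0.64059.
n = log₂(101/64.7) = ln(1.5611)/ln 2 ≈ 0.64252 half-lives.
t = n × t½ = 0.64252 × 18.098 ≈ 11.628 minutes.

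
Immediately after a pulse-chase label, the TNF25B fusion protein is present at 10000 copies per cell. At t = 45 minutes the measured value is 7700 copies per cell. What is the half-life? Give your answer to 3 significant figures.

119 minutes

A/A₀ = 7700/10000 ≈ 0.77.
n = log₂(1.2987) ≈ 0.37707 half-lives elapsed in 45 minutes.
t½ = 45/0.37707 ≈ 119.34 minutes.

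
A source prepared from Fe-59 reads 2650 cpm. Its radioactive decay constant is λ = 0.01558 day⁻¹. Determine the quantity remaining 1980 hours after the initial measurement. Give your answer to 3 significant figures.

t½ = ln 2 / λ = 0.69315 / 0.01558 ≈ 44.49 days.
Convert the elapsed time: 1980 hours = 82.5 days.
Number of half-lives: n = 82.5/44.49 ≈ 1.8544.
Remaining = 2650 × (1/2)^1.8544 = 2650 × 0.27655 ≈ 732.87 cpm.

733 cpm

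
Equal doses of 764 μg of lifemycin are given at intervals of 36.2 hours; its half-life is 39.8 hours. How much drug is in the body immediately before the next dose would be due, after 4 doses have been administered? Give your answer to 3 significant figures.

The 4 doses were given 144.8, 108.6, 72.4, 36.2 hours ago.
Total = 764·(1/2)^(144.8/39.8) + 764·(1/2)^(108.6/39.8) + 764·(1/2)^(72.4/39.8) + 764·(1/2)^(36.2/39.8)
      = 61.36 + 115.26 + 216.52 + 406.72 ≈ 799.86 μg.

800 μg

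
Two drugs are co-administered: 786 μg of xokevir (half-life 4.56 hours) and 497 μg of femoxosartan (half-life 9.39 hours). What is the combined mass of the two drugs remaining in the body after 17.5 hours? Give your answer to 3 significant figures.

192 μg

xokevir: 786 × (1/2)^(17.5/4.56) = 786 × (1/2)^3.8377 ≈ 54.974 μg.
femoxosartan: 497 × (1/2)^(17.5/9.39) = 497 × (1/2)^1.8637 ≈ 136.56 μg.
Total = 54.974 + 136.56 ≈ 191.54 μg.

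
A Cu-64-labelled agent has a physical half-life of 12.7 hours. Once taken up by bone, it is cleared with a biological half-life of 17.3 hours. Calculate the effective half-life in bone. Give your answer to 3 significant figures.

1/t_eff = 1/t_phys + 1/t_biol = 1/12.7 + 1/17.3 = 0.13654 per hour.
t_eff = 12.7 × 17.3 / (12.7 + 17.3) ≈ 7.3237 hours.

7.32 hours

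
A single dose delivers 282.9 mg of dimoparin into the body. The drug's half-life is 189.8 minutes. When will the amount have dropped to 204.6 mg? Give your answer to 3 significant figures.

88.7 minutes

Fraction remaining = 204.6/282.9 ≈ 0.72322.
n = log₂(282.9/204.6) = ln(1.3827)/ln 2 ≈ 0.46749 half-lives.
t = n × t½ = 0.46749 × 189.8 ≈ 88.729 minutes.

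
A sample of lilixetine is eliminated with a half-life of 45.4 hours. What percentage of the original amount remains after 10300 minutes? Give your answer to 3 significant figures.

10300 minutes = 171.667 hours.
n = 171.667/45.4 ≈ 3.7812 half-lives.
Fraction remaining = (1/2)^3.7812 ≈ 0.072735, i.e. 7.2735%.

7.27%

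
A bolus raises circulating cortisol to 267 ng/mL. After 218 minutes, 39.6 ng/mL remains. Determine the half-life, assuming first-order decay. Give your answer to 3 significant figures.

79.2 minutes

A/A₀ = 39.6/267 ≈ 0.14831.
n = log₂(6.7424) ≈ 2.7533 half-lives elapsed in 218 minutes.
t½ = 218/2.7533 ≈ 79.179 minutes.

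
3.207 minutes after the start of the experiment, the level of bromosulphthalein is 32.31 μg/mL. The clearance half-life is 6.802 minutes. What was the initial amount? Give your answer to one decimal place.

44.8 μg/mL

Number of half-lives elapsed: n = 3.207/6.802 ≈ 0.47148.
A₀ = A × 2^n = 32.31 × 2^0.47148 = 32.31 × 1.3865 ≈ 44.799 μg/mL.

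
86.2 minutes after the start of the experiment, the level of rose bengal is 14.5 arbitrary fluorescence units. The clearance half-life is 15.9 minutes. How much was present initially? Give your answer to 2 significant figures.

Number of half-lives elapsed: n = 86.2/15.9 ≈ 5.4214.
A₀ = A × 2^n = 14.5 × 2^5.4214 = 14.5 × 42.855 ≈ 621.39 arbitrary fluorescence units.

620 arbitrary fluorescence units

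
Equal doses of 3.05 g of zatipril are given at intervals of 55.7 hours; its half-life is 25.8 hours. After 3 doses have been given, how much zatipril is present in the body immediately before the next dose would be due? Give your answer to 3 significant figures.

The 3 doses were given 167.1, 111.4, 55.7 hours ago.
Total = 3.05·(1/2)^(167.1/25.8) + 3.05·(1/2)^(111.4/25.8) + 3.05·(1/2)^(55.7/25.8)
      = 0.034246 + 0.15293 + 0.68297 ≈ 0.87015 g.

0.870 g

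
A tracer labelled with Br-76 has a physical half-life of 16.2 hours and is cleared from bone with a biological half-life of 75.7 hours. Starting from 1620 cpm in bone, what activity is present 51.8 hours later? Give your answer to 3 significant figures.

110 cpm

1/t_eff = 1/t_phys + 1/t_biol = 1/16.2 + 1/75.7 = 0.074938 per hour.
t_eff = 16.2 × 75.7 / (16.2 + 75.7) ≈ 13.344 hours.
Remaining = 1620 × (1/2)^(51.8/13.344) = 1620 × (1/2)^3.8818 ≈ 109.89 cpm.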